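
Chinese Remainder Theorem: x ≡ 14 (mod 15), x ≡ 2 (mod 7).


m₁ = 15, m₂ = 7, gcd = 1, so CRT applies. M = m₁·m₂ = 105
Let M₁ = M/m₁ = 7, M₂ = M/m₂ = 15
Find y₁ ≡ M₁⁻¹ (mod m₁): 7⁻¹ ≡ 13 (mod 15)
Find y₂ ≡ M₂⁻¹ (mod m₂): 15⁻¹ ≡ 1 (mod 7)
x = a₁·M₁·y₁ + a₂·M₂·y₂ = 14·7·13 + 2·15·1 = 1304
Reduce mod 105: x ≡ 44
Check: 44 mod 15 = 14 ✓, 44 mod 7 = 2 ✓

x ≡ 44 (mod 105)


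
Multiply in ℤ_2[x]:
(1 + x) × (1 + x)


Expand and collect like terms; reduce coefficients mod 2:
x^0: 1·1 = 1 ≡ 1 (mod 2)
x^1: 1·1 + 1·1 = 2 ≡ 0 (mod 2)
x^2: 1·1 = 1 ≡ 1 (mod 2)
Result: 1 + x^2

f · g = 1 + x^2


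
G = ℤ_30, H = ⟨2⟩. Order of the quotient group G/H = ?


|⟨2⟩| = n / gcd(2, 30) = 30 / 2 = 15
H is normal (ℤ_30 is abelian).
|G/H| = |G| / |H| = 30 / 15 = 2

|G/H| = 2


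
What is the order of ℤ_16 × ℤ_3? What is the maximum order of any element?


|ℤ_16 × ℤ_3| = 16 × 3 = 48
Max element order = lcm(16,3) = 48
Cyclic? Yes (gcd=1)

|ℤ_16×ℤ_3| = 48, max element order = 48


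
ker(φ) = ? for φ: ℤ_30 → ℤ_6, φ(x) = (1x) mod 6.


Kernel = preimage of identity
ker(φ) = {x ∈ ℤ_30 : 1x ≡ 0 (mod 6)}. Since 6 | 30, φ is well-defined. The kernel is the cyclic subgroup ⟨6⟩ of ℤ_30 (order 5), i.e. {0, 6, 12, 18, 24}

ker(φ) = {0, 6, 12, 18, 24}


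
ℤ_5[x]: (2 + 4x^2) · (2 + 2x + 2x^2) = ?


Expand and collect like terms; reduce coefficients mod 5:
x^0: 2·2 = 4 ≡ 4 (mod 5)
x^1: 2·2 + 0·2 = 4 ≡ 4 (mod 5)
x^2: 2·2 + 0·2 + 4·2 = 12 ≡ 2 (mod 5)
x^3: 0·2 + 4·2 = 8 ≡ 3 (mod 5)
x^4: 4·2 = 8 ≡ 3 (mod 5)
Result: 4 + 4x + 2x^2 + 3x^3 + 3x^4

f · g = 4 + 4x + 2x^2 + 3x^3 + 3x^4


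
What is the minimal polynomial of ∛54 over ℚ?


∛54 satisfies x³ - 54 = 0, irreducible over ℚ (no rational root; 54 is not a perfect cube)

Minimal polynomial: x³ - 54


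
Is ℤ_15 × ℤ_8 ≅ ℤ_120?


Comparing ℤ_15 × ℤ_8 and ℤ_120:
gcd(15,8) = 1, so ℤ_15 × ℤ_8 ≅ ℤ_120 (CRT)

Yes, ℤ_15 × ℤ_8 ≅ ℤ_120


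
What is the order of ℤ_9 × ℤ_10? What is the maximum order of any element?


|ℤ_9 × ℤ_10| = 9 × 10 = 90
Max element order = lcm(9,10) = 90
Cyclic? Yes (gcd=1)

|ℤ_9×ℤ_10| = 90, max element order = 90


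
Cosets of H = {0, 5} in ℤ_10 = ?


H = {0, 5}, |H| = 2
Number of cosets = |G|/|H| = 10/2 = 5
0 + H = {0, 5}
1 + H = {1, 6}
2 + H = {2, 7}
3 + H = {3, 8}
4 + H = {4, 9}

Cosets: 0+H={0,5}; 1+H={1,6}; 2+H={2,7}; 3+H={3,8}; 4+H={4,9}


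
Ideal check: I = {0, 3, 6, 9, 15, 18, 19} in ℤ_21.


Check ideal conditions for I = {0, 3, 6, 9, 15, 18, 19} in ℤ_21:
(1) I is an additive subgroup? No
(2) For r ∈ ℤ_21 and a ∈ I: r·a ∈ I? No  [counterexample: r=2, a=6, r·a mod 21 = 12 ∉ I]

No, I is not an ideal of ℤ_21


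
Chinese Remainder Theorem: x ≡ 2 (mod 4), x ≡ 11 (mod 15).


m₁ = 4, m₂ = 15, gcd = 1, so CRT applies. M = m₁·m₂ = 60
Let M₁ = M/m₁ = 15, M₂ = M/m₂ = 4
Find y₁ ≡ M₁⁻¹ (mod m₁): 15⁻¹ ≡ 3 (mod 4)
Find y₂ ≡ M₂⁻¹ (mod m₂): 4⁻¹ ≡ 4 (mod 15)
x = a₁·M₁·y₁ + a₂·M₂·y₂ = 2·15·3 + 11·4·4 = 266
Reduce mod 60: x ≡ 26
Check: 26 mod 4 = 2 ✓, 26 mod 15 = 11 ✓

x ≡ 26 (mod 60)


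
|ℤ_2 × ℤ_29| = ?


|A × B| = |A| · |B|
|ℤ_2 × ℤ_29| = 2 × 29 = 58

|ℤ_2 × ℤ_29| = 58


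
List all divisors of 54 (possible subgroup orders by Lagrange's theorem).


Lagrange's theorem: |H| divides |G|
|G| = 54
Divisors of 54: 1, 2, 3, 6, 9, 18, 27, 54

Possible subgroup orders: {1, 2, 3, 6, 9, 18, 27, 54}


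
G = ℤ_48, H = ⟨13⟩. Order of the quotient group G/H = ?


|⟨13⟩| = n / gcd(13, 48) = 48 / 1 = 48
H is normal (ℤ_48 is abelian).
|G/H| = |G| / |H| = 48 / 48 = 1

|G/H| = 1


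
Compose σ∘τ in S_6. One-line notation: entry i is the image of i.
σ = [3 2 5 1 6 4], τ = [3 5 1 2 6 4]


σ∘τ: apply τ first, then σ
1 →τ 3 →σ 5
2 →τ 5 →σ 6
3 →τ 1 →σ 3
4 →τ 2 →σ 2
5 →τ 6 →σ 4
6 →τ 4 →σ 1

σ∘τ = [5 6 3 2 4 1]


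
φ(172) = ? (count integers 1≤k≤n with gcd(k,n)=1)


Factor n: 172 = 2^2 × 43
φ(n) = n · ∏(1 - 1/p) over distinct primes p | n
φ(172) = 172 · (1 - 1/2) · (1 - 1/43) = 84

φ(172) = 84


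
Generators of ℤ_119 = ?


g generates ℤ_n iff gcd(g,n) = 1
Prime factors of 119: 7, 17
Generators are g ∈ {1,...,118} not divisible by any of these primes.
Generators: {1, 2, 3, 4, 5, 6, 8, 9, 10, 11, 12, 13, 15, 16, 18, 19, 20, 22, 23, 24, 25, 26, 27, 29, 30, 31, 32, 33, 36, 37, 38, 39, 40, 41, 43, 44, 45, 46, 47, 48, 50, 52, 53, 54, 55, 57, 58, 59, 60, 61, 62, 64, 65, 66, 67, 69, 71, 72, 73, 74, 75, 76, 78, 79, 80, 81, 82, 83, 86, 87, 88, 89, 90, 92, 93, 94, 95, 96, 97, 99, 100, 101, 103, 104, 106, 107, 108, 109, 110, 111, 113, 114, 115, 116, 117, 118}
Number of generators = φ(119) = 96

Generators of ℤ_119 = {1, 2, 3, 4, 5, 6, 8, 9, 10, 11, 12, 13, 15, 16, 18, 19, 20, 22, 23, 24, 25, 26, 27, 29, 30, 31, 32, 33, 36, 37, 38, 39, 40, 41, 43, 44, 45, 46, 47, 48, 50, 52, 53, 54, 55, 57, 58, 59, 60, 61, 62, 64, 65, 66, 67, 69, 71, 72, 73, 74, 75, 76, 78, 79, 80, 81, 82, 83, 86, 87, 88, 89, 90, 92, 93, 94, 95, 96, 97, 99, 100, 101, 103, 104, 106, 107, 108, 109, 110, 111, 113, 114, 115, 116, 117, 118}


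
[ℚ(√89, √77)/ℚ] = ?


[ℚ(√89,√77):ℚ] = [ℚ(√89,√77):ℚ(√89)]·[ℚ(√89):ℚ] = 2·2 = 4

[ℚ(√89, √77)/ℚ] = 4


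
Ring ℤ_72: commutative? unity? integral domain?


ℤ_72 is a commutative ring with unity 1; 72 = 2×36 is composite, so 2·36 ≡ 0 gives zero divisors (not an integral domain)
Commutative: Yes
Integral domain: No
Has unity: Yes

ℤ_72: Commutative=Yes, Unity=Yes


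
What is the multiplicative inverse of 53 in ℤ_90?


Use the extended Euclidean algorithm to write 1 = 53·s + 90·t; then s mod 90 is the inverse.
Euclidean algorithm:
  53 = 0·90 + 53
  90 = 1·53 + 37
  53 = 1·37 + 16
  37 = 2·16 + 5
  16 = 3·5 + 1
  5 = 5·1 + 0
gcd(53,90) = 1
Back-substitution gives: 53·(17) + 90·(-10) = 1
So 53⁻¹ ≡ 17 ≡ 17 (mod 90)
Check: 53 × 17 = 901 ≡ 1 (mod 90) ✓

53⁻¹ ≡ 17 (mod 90)


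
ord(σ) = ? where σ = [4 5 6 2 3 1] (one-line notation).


Cycle decomposition: (1 4 2 5 3 6)
Cycle lengths: 6
Order = lcm(6) = 6

ord(σ) = 6


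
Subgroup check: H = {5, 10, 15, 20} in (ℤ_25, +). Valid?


Subgroup test for H = {5, 10, 15, 20} in (ℤ_25, +):
(1) 0 ∈ H? No
(2) Closure: for all a,b ∈ H, (a+b) mod 25 ∈ H? No  [counterexample: 5 + 20 = 0 ∉ H]
(3) Inverses: for all a ∈ H, -a mod 25 ∈ H? Yes

No, H is not a subgroup of ℤ_25


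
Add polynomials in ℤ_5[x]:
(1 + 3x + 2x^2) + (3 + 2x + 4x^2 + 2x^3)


Add coefficients mod 5:
x^0: 1 + 3 = 4 (mod 5)
x^1: 3 + 2 = 0 (mod 5)
x^2: 2 + 4 = 1 (mod 5)
x^3: 0 + 2 = 2 (mod 5)
Result: 4 + x^2 + 2x^3

f + g = 4 + x^2 + 2x^3


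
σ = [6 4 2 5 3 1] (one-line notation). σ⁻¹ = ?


To find σ⁻¹, swap domain and range:
σ(1) = 6 → σ⁻¹(6) = 1
σ(2) = 4 → σ⁻¹(4) = 2
σ(3) = 2 → σ⁻¹(2) = 3
σ(4) = 5 → σ⁻¹(5) = 4
σ(5) = 3 → σ⁻¹(3) = 5
σ(6) = 1 → σ⁻¹(1) = 6

σ⁻¹ = [6 3 5 2 4 1]


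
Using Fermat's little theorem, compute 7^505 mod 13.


Fermat's little theorem: if p is prime and gcd(a,p)=1, then a^(p-1) ≡ 1 (mod p)
p = 13 is prime, gcd(7,13) = 1
Reduce exponent: 505 mod 12 = 1
So 7^505 ≡ 7^1 (mod 13)
7^1 mod 13 = 7

7^505 ≡ 7 (mod 13)


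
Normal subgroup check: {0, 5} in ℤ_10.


H = {0, 5} in ℤ_10
ℤ_10 is abelian; every subgroup of an abelian group is normal

Yes, normal subgroup


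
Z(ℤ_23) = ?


Z(G) = {g ∈ G | gx = xg for all x ∈ G}
ℤ_23 is abelian, so Z(G) = G

Z(ℤ_23) = ℤ_23


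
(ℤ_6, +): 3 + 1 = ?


Operation: addition mod 6
3 + 1 = (a + b) mod 6 with a = 3, b = 1

3 + 1 = 4


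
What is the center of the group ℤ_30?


Z(G) = {g ∈ G | gx = xg for all x ∈ G}
ℤ_30 is abelian, so Z(G) = G

Z(ℤ_30) = ℤ_30


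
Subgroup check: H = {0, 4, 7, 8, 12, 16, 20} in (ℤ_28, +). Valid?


Subgroup test for H = {0, 4, 7, 8, 12, 16, 20} in (ℤ_28, +):
(1) 0 ∈ H? Yes
(2) Closure: for all a,b ∈ H, (a+b) mod 28 ∈ H? No  [counterexample: 4 + 7 = 11 ∉ H]
(3) Inverses: for all a ∈ H, -a mod 28 ∈ H? No

No, H is not a subgroup of ℤ_28


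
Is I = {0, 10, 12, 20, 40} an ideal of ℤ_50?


Check ideal conditions for I = {0, 10, 12, 20, 40} in ℤ_50:
(1) I is an additive subgroup? No
(2) For r ∈ ℤ_50 and a ∈ I: r·a ∈ I? No  [counterexample: r=2, a=12, r·a mod 50 = 24 ∉ I]

No, I is not an ideal of ℤ_50


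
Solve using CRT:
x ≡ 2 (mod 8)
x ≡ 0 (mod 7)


m₁ = 8, m₂ = 7, gcd = 1, so CRT applies. M = m₁·m₂ = 56
Let M₁ = M/m₁ = 7, M₂ = M/m₂ = 8
Find y₁ ≡ M₁⁻¹ (mod m₁): 7⁻¹ ≡ 7 (mod 8)
Find y₂ ≡ M₂⁻¹ (mod m₂): 8⁻¹ ≡ 1 (mod 7)
x = a₁·M₁·y₁ + a₂·M₂·y₂ = 2·7·7 + 0·8·1 = 98
Reduce mod 56: x ≡ 42
Check: 42 mod 8 = 2 ✓, 42 mod 7 = 0 ✓

x ≡ 42 (mod 56)


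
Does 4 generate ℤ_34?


g generates ℤ_n iff gcd(g, n) = 1
gcd(4, 34) = 2
Since gcd = 2 ≠ 1, ⟨4⟩ has order 17 < 34, so 4 is not a generator.

No, 4 does not generate ℤ_34


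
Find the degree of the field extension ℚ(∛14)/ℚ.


∛14 has minimal polynomial x³ - 14 (irreducible over ℚ since 14 is not a perfect cube)

[ℚ(∛14)/ℚ] = 3


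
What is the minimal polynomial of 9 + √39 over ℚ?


Let α = 9 + √39. Then α - 9 = √39, so (α - 9)² = 39, giving α² - 18α + 42 = 0. Degree 2 and α ∉ ℚ, so this is the minimal polynomial.

Minimal polynomial: x² - 18x + 42


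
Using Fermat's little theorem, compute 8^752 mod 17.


Fermat's little theorem: if p is prime and gcd(a,p)=1, then a^(p-1) ≡ 1 (mod p)
p = 17 is prime, gcd(8,17) = 1
Reduce exponent: 752 mod 16 = 0
So 8^752 ≡ 8^0 (mod 17)
8^0 = 1

8^752 ≡ 1 (mod 17)


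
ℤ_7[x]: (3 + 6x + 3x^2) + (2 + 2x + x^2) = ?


Add coefficients mod 7:
x^0: 3 + 2 = 5 (mod 7)
x^1: 6 + 2 = 1 (mod 7)
x^2: 3 + 1 = 4 (mod 7)
Result: 5 + x + 4x^2

f + g = 5 + x + 4x^2


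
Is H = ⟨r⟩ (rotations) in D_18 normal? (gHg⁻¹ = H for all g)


H = ⟨r⟩ (rotations) in D_18
The rotation subgroup ⟨r⟩ has index 2 in D_18, so it is normal

Yes, normal subgroup


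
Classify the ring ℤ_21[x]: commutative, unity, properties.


ℤ_21 has zero divisors (3·7 ≡ 0), and these lift to constant zero divisors in ℤ_21[x]; so not an integral domain
Commutative: Yes
Integral domain: No
Has unity: Yes

ℤ_21[x]: Commutative=Yes, Unity=Yes


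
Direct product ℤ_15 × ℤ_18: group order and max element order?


|ℤ_15 × ℤ_18| = 15 × 18 = 270
Max element order = lcm(15,18) = 90
Cyclic? No (gcd=3)

|ℤ_15×ℤ_18| = 270, max element order = 90


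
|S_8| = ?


|S_n| = n! (number of permutations of n symbols)
|S_8| = 8! = 40320

|S_8| = 40320


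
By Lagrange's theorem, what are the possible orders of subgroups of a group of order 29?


Lagrange's theorem: |H| divides |G|
|G| = 29
Divisors of 29: 1, 29

Possible subgroup orders: {1, 29}


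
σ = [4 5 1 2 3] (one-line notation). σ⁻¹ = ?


To find σ⁻¹, swap domain and range:
σ(1) = 4 → σ⁻¹(4) = 1
σ(2) = 5 → σ⁻¹(5) = 2
σ(3) = 1 → σ⁻¹(1) = 3
σ(4) = 2 → σ⁻¹(2) = 4
σ(5) = 3 → σ⁻¹(3) = 5

σ⁻¹ = [3 4 5 1 2]


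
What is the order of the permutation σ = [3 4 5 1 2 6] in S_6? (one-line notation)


Cycle decomposition: (1 3 5 2 4)
Cycle lengths: 5
Order = lcm(5) = 5

ord(σ) = 5


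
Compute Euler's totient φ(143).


Factor n: 143 = 11 × 13
φ(n) = n · ∏(1 - 1/p) over distinct primes p | n
φ(143) = 143 · (1 - 1/11) · (1 - 1/13) = 120

φ(143) = 120


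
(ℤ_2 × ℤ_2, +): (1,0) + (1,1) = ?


Operation: componentwise addition mod (2, 2)
(1,0) + (1,1) = ((a₁+b₁) mod 2, (a₂+b₂) mod 2) with a = (1,0), b = (1,1)

(1,0) + (1,1) = (0,1)


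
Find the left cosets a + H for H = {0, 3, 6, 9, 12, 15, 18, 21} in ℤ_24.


H = {0, 3, 6, 9, 12, 15, 18, 21}, |H| = 8
Number of cosets = |G|/|H| = 24/8 = 3
0 + H = {0, 3, 6, 9, 12, 15, 18, 21}
1 + H = {1, 4, 7, 10, 13, 16, 19, 22}
2 + H = {2, 5, 8, 11, 14, 17, 20, 23}

Cosets: 0+H={0,3,6,9,12,15,18,21}; 1+H={1,4,7,10,13,16,19,22}; 2+H={2,5,8,11,14,17,20,23}


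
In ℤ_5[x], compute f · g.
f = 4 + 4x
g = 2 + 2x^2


Expand and collect like terms; reduce coefficients mod 5:
x^0: 4·2 = 8 ≡ 3 (mod 5)
x^1: 4·0 + 4·2 = 8 ≡ 3 (mod 5)
x^2: 4·2 + 4·0 = 8 ≡ 3 (mod 5)
x^3: 4·2 = 8 ≡ 3 (mod 5)
Result: 3 + 3x + 3x^2 + 3x^3

f · g = 3 + 3x + 3x^2 + 3x^3


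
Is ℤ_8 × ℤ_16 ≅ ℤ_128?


Comparing ℤ_8 × ℤ_16 and ℤ_128:
gcd(8,16) = 8 ≠ 1. Max element order in ℤ_8×ℤ_16 is lcm(8,16) = 16 < 128, so it has no element of order 128

No, ℤ_8 × ℤ_16 ≇ ℤ_128


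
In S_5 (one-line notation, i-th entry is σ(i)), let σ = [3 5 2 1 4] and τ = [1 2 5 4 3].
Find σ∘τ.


σ∘τ: apply τ first, then σ
1 →τ 1 →σ 3
2 →τ 2 →σ 5
3 →τ 5 →σ 4
4 →τ 4 →σ 1
5 →τ 3 →σ 2

σ∘τ = [3 5 4 1 2]


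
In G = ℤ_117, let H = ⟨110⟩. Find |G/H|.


|⟨110⟩| = n / gcd(110, 117) = 117 / 1 = 117
H is normal (ℤ_117 is abelian).
|G/H| = |G| / |H| = 117 / 117 = 1

|G/H| = 1


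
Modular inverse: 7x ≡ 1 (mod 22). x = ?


Use the extended Euclidean algorithm to write 1 = 7·s + 22·t; then s mod 22 is the inverse.
Euclidean algorithm:
  7 = 0·22 + 7
  22 = 3·7 + 1
  7 = 7·1 + 0
gcd(7,22) = 1
Back-substitution gives: 7·(-3) + 22·(1) = 1
So 7⁻¹ ≡ -3 ≡ 19 (mod 22)
Check: 7 × 19 = 133 ≡ 1 (mod 22) ✓

7⁻¹ ≡ 19 (mod 22)


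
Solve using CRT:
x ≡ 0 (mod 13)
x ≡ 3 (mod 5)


m₁ = 13, m₂ = 5, gcd = 1, so CRT applies. M = m₁·m₂ = 65
Let M₁ = M/m₁ = 5, M₂ = M/m₂ = 13
Find y₁ ≡ M₁⁻¹ (mod m₁): 5⁻¹ ≡ 8 (mod 13)
Find y₂ ≡ M₂⁻¹ (mod m₂): 13⁻¹ ≡ 2 (mod 5)
x = a₁·M₁·y₁ + a₂·M₂·y₂ = 0·5·8 + 3·13·2 = 78
Reduce mod 65: x ≡ 13
Check: 13 mod 13 = 0 ✓, 13 mod 5 = 3 ✓

x ≡ 13 (mod 65)


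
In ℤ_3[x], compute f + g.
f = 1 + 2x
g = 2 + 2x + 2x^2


Add coefficients mod 3:
x^0: 1 + 2 = 0 (mod 3)
x^1: 2 + 2 = 1 (mod 3)
x^2: 0 + 2 = 2 (mod 3)
Result: x + 2x^2

f + g = x + 2x^2


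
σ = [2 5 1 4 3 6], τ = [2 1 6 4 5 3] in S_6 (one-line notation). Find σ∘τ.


σ∘τ: apply τ first, then σ
1 →τ 2 →σ 5
2 →τ 1 →σ 2
3 →τ 6 →σ 6
4 →τ 4 →σ 4
5 →τ 5 →σ 3
6 →τ 3 →σ 1

σ∘τ = [5 2 6 4 3 1]


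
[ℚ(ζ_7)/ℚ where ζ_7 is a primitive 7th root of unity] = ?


[ℚ(ζ_n):ℚ] = deg Φ_n(x) = φ(n). Here φ(7) = 6

[ℚ(ζ_7)/ℚ where ζ_7 is a primitive 7th root of unity] = 6


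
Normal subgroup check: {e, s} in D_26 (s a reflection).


H = {e, s} in D_26 (s a reflection)
r·s·r⁻¹ = sr⁻² ≠ s for n ≥ 3, so {e, s} is not closed under conjugation

No, not a normal subgroup


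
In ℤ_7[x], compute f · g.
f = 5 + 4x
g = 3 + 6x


Expand and collect like terms; reduce coefficients mod 7:
x^0: 5·3 = 15 ≡ 1 (mod 7)
x^1: 5·6 + 4·3 = 42 ≡ 0 (mod 7)
x^2: 4·6 = 24 ≡ 3 (mod 7)
Result: 1 + 3x^2

f · g = 1 + 3x^2


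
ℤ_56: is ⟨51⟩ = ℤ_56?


g generates ℤ_n iff gcd(g, n) = 1
gcd(51, 56) = 1
Since gcd = 1, 51 is a generator.

Yes, 51 generates ℤ_56


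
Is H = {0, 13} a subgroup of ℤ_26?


Subgroup test for H = {0, 13} in (ℤ_26, +):
(1) 0 ∈ H? Yes
(2) Closure: for all a,b ∈ H, (a+b) mod 26 ∈ H? Yes
(3) Inverses: for all a ∈ H, -a mod 26 ∈ H? Yes

Yes, H is a subgroup of ℤ_26


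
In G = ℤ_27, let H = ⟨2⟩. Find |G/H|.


|⟨2⟩| = n / gcd(2, 27) = 27 / 1 = 27
H is normal (ℤ_27 is abelian).
|G/H| = |G| / |H| = 27 / 27 = 1

|G/H| = 1


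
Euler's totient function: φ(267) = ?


Factor n: 267 = 3 × 89
φ(n) = n · ∏(1 - 1/p) over distinct primes p | n
φ(267) = 267 · (1 - 1/3) · (1 - 1/89) = 176

φ(267) = 176


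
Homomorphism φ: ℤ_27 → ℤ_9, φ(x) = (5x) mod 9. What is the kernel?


Kernel = preimage of identity
ker(φ) = {x ∈ ℤ_27 : 5x ≡ 0 (mod 9)}. Since 9 | 27, φ is well-defined. The kernel is the cyclic subgroup ⟨9⟩ of ℤ_27 (order 3), i.e. {0, 9, 18}

ker(φ) = {0, 9, 18}


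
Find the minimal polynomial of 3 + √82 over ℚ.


Let α = 3 + √82. Then α - 3 = √82, so (α - 3)² = 82, giving α² - 6α - 73 = 0. Degree 2 and α ∉ ℚ, so this is the minimal polynomial.

Minimal polynomial: x² - 6x - 73


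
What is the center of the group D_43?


Z(G) = {g ∈ G | gx = xg for all x ∈ G}
For odd n, Z(D_n) = {e}: no nontrivial rotation commutes with all reflections

Z(D_43) = {e}


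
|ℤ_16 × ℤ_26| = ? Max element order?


|ℤ_16 × ℤ_26| = 16 × 26 = 416
Max element order = lcm(16,26) = 208
Cyclic? No (gcd=2)

|ℤ_16×ℤ_26| = 416, max element order = 208


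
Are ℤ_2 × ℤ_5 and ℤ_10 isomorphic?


Comparing ℤ_2 × ℤ_5 and ℤ_10:
gcd(2,5) = 1, so ℤ_2 × ℤ_5 ≅ ℤ_10 (CRT)

Yes, ℤ_2 × ℤ_5 ≅ ℤ_10


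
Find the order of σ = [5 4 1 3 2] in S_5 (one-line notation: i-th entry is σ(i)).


Cycle decomposition: (1 5 2 4 3)
Cycle lengths: 5
Order = lcm(5) = 5

ord(σ) = 5


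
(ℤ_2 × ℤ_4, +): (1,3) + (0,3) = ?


Operation: componentwise addition mod (2, 4)
(1,3) + (0,3) = ((a₁+b₁) mod 2, (a₂+b₂) mod 4) with a = (1,3), b = (0,3)

(1,3) + (0,3) = (1,2)


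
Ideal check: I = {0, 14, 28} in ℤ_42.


Check ideal conditions for I = {0, 14, 28} in ℤ_42:
(1) I is an additive subgroup? Yes
(2) For r ∈ ℤ_42 and a ∈ I: r·a ∈ I? Yes

Yes, I is an ideal of ℤ_42


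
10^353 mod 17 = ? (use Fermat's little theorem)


Fermat's little theorem: if p is prime and gcd(a,p)=1, then a^(p-1) ≡ 1 (mod p)
p = 17 is prime, gcd(10,17) = 1
Reduce exponent: 353 mod 16 = 1
So 10^353 ≡ 10^1 (mod 17)
10^1 mod 17 = 10

10^353 ≡ 10 (mod 17)


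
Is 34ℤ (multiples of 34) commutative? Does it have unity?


34ℤ is a commutative ring under +,× but has no multiplicative identity (1 ∉ 34ℤ); it has no zero divisors, but without unity it is not an integral domain
Commutative: Yes
Integral domain: No
Has unity: No

34ℤ (multiples of 34): Commutative=Yes, Unity=No


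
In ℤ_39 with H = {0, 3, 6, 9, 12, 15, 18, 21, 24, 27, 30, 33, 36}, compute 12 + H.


12 + H = {12 + h (mod 39) : h ∈ H}
12+0=12, 12+3=15, 12+6=18, 12+9=21, 12+12=24, 12+15=27, 12+18=30, 12+21=33, 12+24=36, 12+27=0, 12+30=3, 12+33=6, 12+36=9
12 + H = {0, 3, 6, 9, 12, 15, 18, 21, 24, 27, 30, 33, 36} = 0 + H

12 + H = {0, 3, 6, 9, 12, 15, 18, 21, 24, 27, 30, 33, 36}


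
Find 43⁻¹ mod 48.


Use the extended Euclidean algorithm to write 1 = 43·s + 48·t; then s mod 48 is the inverse.
Euclidean algorithm:
  43 = 0·48 + 43
  48 = 1·43 + 5
  43 = 8·5 + 3
  5 = 1·3 + 2
  3 = 1·2 + 1
  2 = 2·1 + 0
gcd(43,48) = 1
Back-substitution gives: 43·(19) + 48·(-17) = 1
So 43⁻¹ ≡ 19 ≡ 19 (mod 48)
Check: 43 × 19 = 817 ≡ 1 (mod 48) ✓

43⁻¹ ≡ 19 (mod 48)


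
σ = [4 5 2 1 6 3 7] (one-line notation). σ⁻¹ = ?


To find σ⁻¹, swap domain and range:
σ(1) = 4 → σ⁻¹(4) = 1
σ(2) = 5 → σ⁻¹(5) = 2
σ(3) = 2 → σ⁻¹(2) = 3
σ(4) = 1 → σ⁻¹(1) = 4
σ(5) = 6 → σ⁻¹(6) = 5
σ(6) = 3 → σ⁻¹(3) = 6
σ(7) = 7 → σ⁻¹(7) = 7

σ⁻¹ = [4 3 6 1 2 5 7]


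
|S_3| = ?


|S_n| = n! (number of permutations of n symbols)
|S_3| = 3! = 6

|S_3| = 6


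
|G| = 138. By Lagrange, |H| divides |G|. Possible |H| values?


Lagrange's theorem: |H| divides |G|
|G| = 138
Divisors of 138: 1, 2, 3, 6, 23, 46, 69, 138

Possible subgroup orders: {1, 2, 3, 6, 23, 46, 69, 138}


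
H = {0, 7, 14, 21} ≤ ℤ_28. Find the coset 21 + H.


21 + H = {21 + h (mod 28) : h ∈ H}
21+0=21, 21+7=0, 21+14=7, 21+21=14
21 + H = {0, 7, 14, 21} = 0 + H

21 + H = {0, 7, 14, 21}


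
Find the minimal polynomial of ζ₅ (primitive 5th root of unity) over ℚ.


ζ₅ is a root of Φ₅(x) = x⁴ + x³ + x² + x + 1, irreducible over ℚ

Minimal polynomial: x⁴ + x³ + x² + x + 1


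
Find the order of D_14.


|D_n| = 2n (n rotations and n reflections)
|D_14| = 2×14 = 28

|D_14| = 28


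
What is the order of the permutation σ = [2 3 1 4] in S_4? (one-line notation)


Cycle decomposition: (1 2 3)
Cycle lengths: 3
Order = lcm(3) = 3

ord(σ) = 3


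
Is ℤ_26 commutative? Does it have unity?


ℤ_26 is a commutative ring with unity 1; 26 = 2×13 is composite, so 2·13 ≡ 0 gives zero divisors (not an integral domain)
Commutative: Yes
Integral domain: No
Has unity: Yes

ℤ_26: Commutative=Yes, Unity=Yes


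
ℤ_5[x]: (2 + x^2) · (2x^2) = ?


Expand and collect like terms; reduce coefficients mod 5:
x^0: 2·0 = 0 ≡ 0 (mod 5)
x^1: 2·0 + 0·0 = 0 ≡ 0 (mod 5)
x^2: 2·2 + 0·0 + 1·0 = 4 ≡ 4 (mod 5)
x^3: 0·2 + 1·0 = 0 ≡ 0 (mod 5)
x^4: 1·2 = 2 ≡ 2 (mod 5)
Result: 4x^2 + 2x^4

f · g = 4x^2 + 2x^4


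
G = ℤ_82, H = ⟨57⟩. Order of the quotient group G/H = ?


|⟨57⟩| = n / gcd(57, 82) = 82 / 1 = 82
H is normal (ℤ_82 is abelian).
|G/H| = |G| / |H| = 82 / 82 = 1

|G/H| = 1


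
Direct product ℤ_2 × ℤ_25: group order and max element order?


|ℤ_2 × ℤ_25| = 2 × 25 = 50
Max element order = lcm(2,25) = 50
Cyclic? Yes (gcd=1)

|ℤ_2×ℤ_25| = 50, max element order = 50


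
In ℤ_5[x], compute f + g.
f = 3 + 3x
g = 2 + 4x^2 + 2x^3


Add coefficients mod 5:
x^0: 3 + 2 = 0 (mod 5)
x^1: 3 + 0 = 3 (mod 5)
x^2: 0 + 4 = 4 (mod 5)
x^3: 0 + 2 = 2 (mod 5)
Result: 3x + 4x^2 + 2x^3

f + g = 3x + 4x^2 + 2x^3


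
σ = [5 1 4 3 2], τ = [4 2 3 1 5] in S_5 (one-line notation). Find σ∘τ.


σ∘τ: apply τ first, then σ
1 →τ 4 →σ 3
2 →τ 2 →σ 1
3 →τ 3 →σ 4
4 →τ 1 →σ 5
5 →τ 5 →σ 2

σ∘τ = [3 1 4 5 2]


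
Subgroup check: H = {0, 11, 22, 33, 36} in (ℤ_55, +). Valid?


Subgroup test for H = {0, 11, 22, 33, 36} in (ℤ_55, +):
(1) 0 ∈ H? Yes
(2) Closure: for all a,b ∈ H, (a+b) mod 55 ∈ H? No  [counterexample: 11 + 33 = 44 ∉ H]
(3) Inverses: for all a ∈ H, -a mod 55 ∈ H? No

No, H is not a subgroup of ℤ_55


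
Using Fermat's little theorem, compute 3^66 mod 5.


Fermat's little theorem: if p is prime and gcd(a,p)=1, then a^(p-1) ≡ 1 (mod p)
p = 5 is prime, gcd(3,5) = 1
Reduce exponent: 66 mod 4 = 2
So 3^66 ≡ 3^2 (mod 5)
3^2 mod 5 = 4

3^66 ≡ 4 (mod 5)


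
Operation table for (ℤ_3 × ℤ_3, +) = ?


Elements: {(0,0), (0,1), (0,2), (1,0), (1,1), (1,2), (2,0), (2,1), (2,2)}
Operation: componentwise addition mod (3, 3)
Entry (a, b) = ((a₁+b₁) mod 3, (a₂+b₂) mod 3)

Cayley table:
      | (0,0) | (0,1) | (0,2) | (1,0) | (1,1) | (1,2) | (2,0) | (2,1) | (2,2)
(0,0) | (0,0) | (0,1) | (0,2) | (1,0) | (1,1) | (1,2) | (2,0) | (2,1) | (2,2)
(0,1) | (0,1) | (0,2) | (0,0) | (1,1) | (1,2) | (1,0) | (2,1) | (2,2) | (2,0)
(0,2) | (0,2) | (0,0) | (0,1) | (1,2) | (1,0) | (1,1) | (2,2) | (2,0) | (2,1)
(1,0) | (1,0) | (1,1) | (1,2) | (2,0) | (2,1) | (2,2) | (0,0) | (0,1) | (0,2)
(1,1) | (1,1) | (1,2) | (1,0) | (2,1) | (2,2) | (2,0) | (0,1) | (0,2) | (0,0)
(1,2) | (1,2) | (1,0) | (1,1) | (2,2) | (2,0) | (2,1) | (0,2) | (0,0) | (0,1)
(2,0) | (2,0) | (2,1) | (2,2) | (0,0) | (0,1) | (0,2) | (1,0) | (1,1) | (1,2)
(2,1) | (2,1) | (2,2) | (2,0) | (0,1) | (0,2) | (0,0) | (1,1) | (1,2) | (1,0)
(2,2) | (2,2) | (2,0) | (2,1) | (0,2) | (0,0) | (0,1) | (1,2) | (1,0) | (1,1)


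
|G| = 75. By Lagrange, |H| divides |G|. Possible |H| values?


Lagrange's theorem: |H| divides |G|
|G| = 75
Divisors of 75: 1, 3, 5, 15, 25, 75

Possible subgroup orders: {1, 3, 5, 15, 25, 75}


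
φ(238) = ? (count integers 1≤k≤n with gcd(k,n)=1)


Factor n: 238 = 2 × 7 × 17
φ(n) = n · ∏(1 - 1/p) over distinct primes p | n
φ(238) = 238 · (1 - 1/2) · (1 - 1/7) · (1 - 1/17) = 96

φ(238) = 96


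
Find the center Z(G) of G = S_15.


Z(G) = {g ∈ G | gx = xg for all x ∈ G}
S_n is non-abelian for n ≥ 3; Z(S_15) is trivial

Z(S_15) = {e}


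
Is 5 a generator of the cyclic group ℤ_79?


g generates ℤ_n iff gcd(g, n) = 1
gcd(5, 79) = 1
Since gcd = 1, 5 is a generator.

Yes, 5 generates ℤ_79


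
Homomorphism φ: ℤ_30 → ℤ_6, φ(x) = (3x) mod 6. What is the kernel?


Kernel = preimage of identity
ker(φ) = {x ∈ ℤ_30 : 3x ≡ 0 (mod 6)}. Since 6 | 30, φ is well-defined. The kernel is the cyclic subgroup ⟨2⟩ of ℤ_30 (order 15), i.e. {0, 2, 4, 6, 8, 10, 12, 14, 16, 18, 20, 22, 24, 26, 28}

ker(φ) = {0, 2, 4, 6, 8, 10, 12, 14, 16, 18, 20, 22, 24, 26, 28}


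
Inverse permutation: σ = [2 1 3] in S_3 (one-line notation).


To find σ⁻¹, swap domain and range:
σ(1) = 2 → σ⁻¹(2) = 1
σ(2) = 1 → σ⁻¹(1) = 2
σ(3) = 3 → σ⁻¹(3) = 3

σ⁻¹ = [2 1 3]


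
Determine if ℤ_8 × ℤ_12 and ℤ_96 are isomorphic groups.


Comparing ℤ_8 × ℤ_12 and ℤ_96:
gcd(8,12) = 4 ≠ 1. Max element order in ℤ_8×ℤ_12 is lcm(8,12) = 24 < 96, so it has no element of order 96

No, ℤ_8 × ℤ_12 ≇ ℤ_96


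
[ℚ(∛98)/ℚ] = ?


∛98 has minimal polynomial x³ - 98 (irreducible over ℚ since 98 is not a perfect cube)

[ℚ(∛98)/ℚ] = 3


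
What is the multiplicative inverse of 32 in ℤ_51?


Use the extended Euclidean algorithm to write 1 = 32·s + 51·t; then s mod 51 is the inverse.
Euclidean algorithm:
  32 = 0·51 + 32
  51 = 1·32 + 19
  32 = 1·19 + 13
  19 = 1·13 + 6
  13 = 2·6 + 1
  6 = 6·1 + 0
gcd(32,51) = 1
Back-substitution gives: 32·(8) + 51·(-5) = 1
So 32⁻¹ ≡ 8 ≡ 8 (mod 51)
Check: 32 × 8 = 256 ≡ 1 (mod 51) ✓

32⁻¹ ≡ 8 (mod 51)


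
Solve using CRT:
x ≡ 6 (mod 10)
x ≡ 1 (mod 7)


m₁ = 10, m₂ = 7, gcd = 1, so CRT applies. M = m₁·m₂ = 70
Let M₁ = M/m₁ = 7, M₂ = M/m₂ = 10
Find y₁ ≡ M₁⁻¹ (mod m₁): 7⁻¹ ≡ 3 (mod 10)
Find y₂ ≡ M₂⁻¹ (mod m₂): 10⁻¹ ≡ 5 (mod 7)
x = a₁·M₁·y₁ + a₂·M₂·y₂ = 6·7·3 + 1·10·5 = 176
Reduce mod 70: x ≡ 36
Check: 36 mod 10 = 6 ✓, 36 mod 7 = 1 ✓

x ≡ 36 (mod 70)


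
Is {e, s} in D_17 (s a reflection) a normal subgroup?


H = {e, s} in D_17 (s a reflection)
r·s·r⁻¹ = sr⁻² ≠ s for n ≥ 3, so {e, s} is not closed under conjugation

No, not a normal subgroup


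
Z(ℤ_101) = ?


Z(G) = {g ∈ G | gx = xg for all x ∈ G}
ℤ_101 is abelian, so Z(G) = G

Z(ℤ_101) = ℤ_101


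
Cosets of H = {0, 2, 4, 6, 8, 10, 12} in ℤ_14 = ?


H = {0, 2, 4, 6, 8, 10, 12}, |H| = 7
Number of cosets = |G|/|H| = 14/7 = 2
0 + H = {0, 2, 4, 6, 8, 10, 12}
1 + H = {1, 3, 5, 7, 9, 11, 13}

Cosets: 0+H={0,2,4,6,8,10,12}; 1+H={1,3,5,7,9,11,13}


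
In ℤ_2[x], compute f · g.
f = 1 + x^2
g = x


Expand and collect like terms; reduce coefficients mod 2:
x^0: 1·0 = 0 ≡ 0 (mod 2)
x^1: 1·1 + 0·0 = 1 ≡ 1 (mod 2)
x^2: 0·1 + 1·0 = 0 ≡ 0 (mod 2)
x^3: 1·1 = 1 ≡ 1 (mod 2)
Result: x + x^3

f · g = x + x^3


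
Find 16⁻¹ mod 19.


Use the extended Euclidean algorithm to write 1 = 16·s + 19·t; then s mod 19 is the inverse.
Euclidean algorithm:
  16 = 0·19 + 16
  19 = 1·16 + 3
  16 = 5·3 + 1
  3 = 3·1 + 0
gcd(16,19) = 1
Back-substitution gives: 16·(6) + 19·(-5) = 1
So 16⁻¹ ≡ 6 ≡ 6 (mod 19)
Check: 16 × 6 = 96 ≡ 1 (mod 19) ✓

16⁻¹ ≡ 6 (mod 19)


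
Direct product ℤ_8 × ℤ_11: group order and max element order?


|ℤ_8 × ℤ_11| = 8 × 11 = 88
Max element order = lcm(8,11) = 88
Cyclic? Yes (gcd=1)

|ℤ_8×ℤ_11| = 88, max element order = 88


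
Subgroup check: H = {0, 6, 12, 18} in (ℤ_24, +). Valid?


Subgroup test for H = {0, 6, 12, 18} in (ℤ_24, +):
(1) 0 ∈ H? Yes
(2) Closure: for all a,b ∈ H, (a+b) mod 24 ∈ H? Yes
(3) Inverses: for all a ∈ H, -a mod 24 ∈ H? Yes

Yes, H is a subgroup of ℤ_24


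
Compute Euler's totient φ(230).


Factor n: 230 = 2 × 5 × 23
φ(n) = n · ∏(1 - 1/p) over distinct primes p | n
φ(230) = 230 · (1 - 1/2) · (1 - 1/5) · (1 - 1/23) = 88

φ(230) = 88


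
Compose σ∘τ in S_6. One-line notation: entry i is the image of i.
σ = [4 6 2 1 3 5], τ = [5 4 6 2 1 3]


σ∘τ: apply τ first, then σ
1 →τ 5 →σ 3
2 →τ 4 →σ 1
3 →τ 6 →σ 5
4 →τ 2 →σ 6
5 →τ 1 →σ 4
6 →τ 3 →σ 2

σ∘τ = [3 1 5 6 4 2]


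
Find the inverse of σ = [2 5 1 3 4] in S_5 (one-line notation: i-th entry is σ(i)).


To find σ⁻¹, swap domain and range:
σ(1) = 2 → σ⁻¹(2) = 1
σ(2) = 5 → σ⁻¹(5) = 2
σ(3) = 1 → σ⁻¹(1) = 3
σ(4) = 3 → σ⁻¹(3) = 4
σ(5) = 4 → σ⁻¹(4) = 5

σ⁻¹ = [3 1 4 5 2]


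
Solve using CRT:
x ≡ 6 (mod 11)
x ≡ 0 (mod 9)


m₁ = 11, m₂ = 9, gcd = 1, so CRT applies. M = m₁·m₂ = 99
Let M₁ = M/m₁ = 9, M₂ = M/m₂ = 11
Find y₁ ≡ M₁⁻¹ (mod m₁): 9⁻¹ ≡ 5 (mod 11)
Find y₂ ≡ M₂⁻¹ (mod m₂): 11⁻¹ ≡ 5 (mod 9)
x = a₁·M₁·y₁ + a₂·M₂·y₂ = 6·9·5 + 0·11·5 = 270
Reduce mod 99: x ≡ 72
Check: 72 mod 11 = 6 ✓, 72 mod 9 = 0 ✓

x ≡ 72 (mod 99)


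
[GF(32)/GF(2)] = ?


GF(32) = GF(2^5), so the extension degree is 5

[GF(32)/GF(2)] = 5


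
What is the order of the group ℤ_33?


ℤ_n has n elements.

|ℤ_33| = 33


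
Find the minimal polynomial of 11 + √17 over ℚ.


Let α = 11 + √17. Then α - 11 = √17, so (α - 11)² = 17, giving α² - 22α + 104 = 0. Degree 2 and α ∉ ℚ, so this is the minimal polynomial.

Minimal polynomial: x² - 22x + 104


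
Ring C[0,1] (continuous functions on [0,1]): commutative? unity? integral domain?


pointwise +,× is commutative with unity (constant 1); but bump functions with disjoint support multiply to 0 — zero divisors, so not an integral domain
Commutative: Yes
Integral domain: No
Has unity: Yes

C[0,1] (continuous functions on [0,1]): Commutative=Yes, Unity=Yes


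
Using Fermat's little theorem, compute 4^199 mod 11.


Fermat's little theorem: if p is prime and gcd(a,p)=1, then a^(p-1) ≡ 1 (mod p)
p = 11 is prime, gcd(4,11) = 1
Reduce exponent: 199 mod 10 = 9
So 4^199 ≡ 4^9 (mod 11)
4^9 mod 11 = 3

4^199 ≡ 3 (mod 11)


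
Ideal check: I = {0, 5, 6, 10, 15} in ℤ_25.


Check ideal conditions for I = {0, 5, 6, 10, 15} in ℤ_25:
(1) I is an additive subgroup? No
(2) For r ∈ ℤ_25 and a ∈ I: r·a ∈ I? No  [counterexample: r=2, a=6, r·a mod 25 = 12 ∉ I]

No, I is not an ideal of ℤ_25


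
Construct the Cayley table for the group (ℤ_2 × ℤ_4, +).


Elements: {(0,0), (0,1), (0,2), (0,3), (1,0), (1,1), (1,2), (1,3)}
Operation: componentwise addition mod (2, 4)
Entry (a, b) = ((a₁+b₁) mod 2, (a₂+b₂) mod 4)

Cayley table:
      | (0,0) | (0,1) | (0,2) | (0,3) | (1,0) | (1,1) | (1,2) | (1,3)
(0,0) | (0,0) | (0,1) | (0,2) | (0,3) | (1,0) | (1,1) | (1,2) | (1,3)
(0,1) | (0,1) | (0,2) | (0,3) | (0,0) | (1,1) | (1,2) | (1,3) | (1,0)
(0,2) | (0,2) | (0,3) | (0,0) | (0,1) | (1,2) | (1,3) | (1,0) | (1,1)
(0,3) | (0,3) | (0,0) | (0,1) | (0,2) | (1,3) | (1,0) | (1,1) | (1,2)
(1,0) | (1,0) | (1,1) | (1,2) | (1,3) | (0,0) | (0,1) | (0,2) | (0,3)
(1,1) | (1,1) | (1,2) | (1,3) | (1,0) | (0,1) | (0,2) | (0,3) | (0,0)
(1,2) | (1,2) | (1,3) | (1,0) | (1,1) | (0,2) | (0,3) | (0,0) | (0,1)
(1,3) | (1,3) | (1,0) | (1,1) | (1,2) | (0,3) | (0,0) | (0,1) | (0,2)


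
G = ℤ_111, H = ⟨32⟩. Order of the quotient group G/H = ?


|⟨32⟩| = n / gcd(32, 111) = 111 / 1 = 111
H is normal (ℤ_111 is abelian).
|G/H| = |G| / |H| = 111 / 111 = 1

|G/H| = 1


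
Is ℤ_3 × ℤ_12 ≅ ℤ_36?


Comparing ℤ_3 × ℤ_12 and ℤ_36:
gcd(3,12) = 3 ≠ 1. Max element order in ℤ_3×ℤ_12 is lcm(3,12) = 12 < 36, so it has no element of order 36

No, ℤ_3 × ℤ_12 ≇ ℤ_36


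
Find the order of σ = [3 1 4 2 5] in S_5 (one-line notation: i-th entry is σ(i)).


Cycle decomposition: (1 3 4 2)
Cycle lengths: 4
Order = lcm(4) = 4

ord(σ) = 4


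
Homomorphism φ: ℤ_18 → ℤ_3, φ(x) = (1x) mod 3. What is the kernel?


Kernel = preimage of identity
ker(φ) = {x ∈ ℤ_18 : 1x ≡ 0 (mod 3)}. Since 3 | 18, φ is well-defined. The kernel is the cyclic subgroup ⟨3⟩ of ℤ_18 (order 6), i.e. {0, 3, 6, 9, 12, 15}

ker(φ) = {0, 3, 6, 9, 12, 15}


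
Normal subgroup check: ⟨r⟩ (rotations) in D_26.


H = ⟨r⟩ (rotations) in D_26
The rotation subgroup ⟨r⟩ has index 2 in D_26, so it is normal

Yes, normal subgroup


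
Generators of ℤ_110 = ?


g generates ℤ_n iff gcd(g,n) = 1
Prime factors of 110: 2, 5, 11
Generators are g ∈ {1,...,109} not divisible by any of these primes.
Generators: {1, 3, 7, 9, 13, 17, 19, 21, 23, 27, 29, 31, 37, 39, 41, 43, 47, 49, 51, 53, 57, 59, 61, 63, 67, 69, 71, 73, 79, 81, 83, 87, 89, 91, 93, 97, 101, 103, 107, 109}
Number of generators = φ(110) = 40

Generators of ℤ_110 = {1, 3, 7, 9, 13, 17, 19, 21, 23, 27, 29, 31, 37, 39, 41, 43, 47, 49, 51, 53, 57, 59, 61, 63, 67, 69, 71, 73, 79, 81, 83, 87, 89, 91, 93, 97, 101, 103, 107, 109}


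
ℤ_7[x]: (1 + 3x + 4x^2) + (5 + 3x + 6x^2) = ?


Add coefficients mod 7:
x^0: 1 + 5 = 6 (mod 7)
x^1: 3 + 3 = 6 (mod 7)
x^2: 4 + 6 = 3 (mod 7)
Result: 6 + 6x + 3x^2

f + g = 6 + 6x + 3x^2


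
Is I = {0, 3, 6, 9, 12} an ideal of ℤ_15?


Check ideal conditions for I = {0, 3, 6, 9, 12} in ℤ_15:
(1) I is an additive subgroup? Yes
(2) For r ∈ ℤ_15 and a ∈ I: r·a ∈ I? Yes

Yes, I is an ideal of ℤ_15


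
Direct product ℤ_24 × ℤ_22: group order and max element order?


|ℤ_24 × ℤ_22| = 24 × 22 = 528
Max element order = lcm(24,22) = 264
Cyclic? No (gcd=2)

|ℤ_24×ℤ_22| = 528, max element order = 264


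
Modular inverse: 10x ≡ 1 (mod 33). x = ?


Use the extended Euclidean algorithm to write 1 = 10·s + 33·t; then s mod 33 is the inverse.
Euclidean algorithm:
  10 = 0·33 + 10
  33 = 3·10 + 3
  10 = 3·3 + 1
  3 = 3·1 + 0
gcd(10,33) = 1
Back-substitution gives: 10·(10) + 33·(-3) = 1
So 10⁻¹ ≡ 10 ≡ 10 (mod 33)
Check: 10 × 10 = 100 ≡ 1 (mod 33) ✓

10⁻¹ ≡ 10 (mod 33)


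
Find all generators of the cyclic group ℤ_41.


g generates ℤ_n iff gcd(g,n) = 1
Prime factors of 41: 41
Generators are g ∈ {1,...,40} not divisible by any of these primes.
Generators: {1, 2, 3, 4, 5, 6, 7, 8, 9, 10, 11, 12, 13, 14, 15, 16, 17, 18, 19, 20, 21, 22, 23, 24, 25, 26, 27, 28, 29, 30, 31, 32, 33, 34, 35, 36, 37, 38, 39, 40}
Number of generators = φ(41) = 40

Generators of ℤ_41 = {1, 2, 3, 4, 5, 6, 7, 8, 9, 10, 11, 12, 13, 14, 15, 16, 17, 18, 19, 20, 21, 22, 23, 24, 25, 26, 27, 28, 29, 30, 31, 32, 33, 34, 35, 36, 37, 38, 39, 40}


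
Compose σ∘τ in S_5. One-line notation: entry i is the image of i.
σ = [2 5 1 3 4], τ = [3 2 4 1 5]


σ∘τ: apply τ first, then σ
1 →τ 3 →σ 1
2 →τ 2 →σ 5
3 →τ 4 →σ 3
4 →τ 1 →σ 2
5 →τ 5 →σ 4

σ∘τ = [1 5 3 2 4]


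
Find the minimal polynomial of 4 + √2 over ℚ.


Let α = 4 + √2. Then α - 4 = √2, so (α - 4)² = 2, giving α² - 8α + 14 = 0. Degree 2 and α ∉ ℚ, so this is the minimal polynomial.

Minimal polynomial: x² - 8x + 14


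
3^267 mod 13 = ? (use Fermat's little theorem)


Fermat's little theorem: if p is prime and gcd(a,p)=1, then a^(p-1) ≡ 1 (mod p)
p = 13 is prime, gcd(3,13) = 1
Reduce exponent: 267 mod 12 = 3
So 3^267 ≡ 3^3 (mod 13)
3^3 mod 13 = 1

3^267 ≡ 1 (mod 13)


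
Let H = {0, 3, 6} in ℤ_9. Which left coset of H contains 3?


3 + H = {3 + h (mod 9) : h ∈ H}
3+0=3, 3+3=6, 3+6=0
3 + H = {0, 3, 6} = 0 + H

3 + H = {0, 3, 6}


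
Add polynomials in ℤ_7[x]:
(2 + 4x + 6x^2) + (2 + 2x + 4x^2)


Add coefficients mod 7:
x^0: 2 + 2 = 4 (mod 7)
x^1: 4 + 2 = 6 (mod 7)
x^2: 6 + 4 = 3 (mod 7)
Result: 4 + 6x + 3x^2

f + g = 4 + 6x + 3x^2


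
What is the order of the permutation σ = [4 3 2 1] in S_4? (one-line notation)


Cycle decomposition: (1 4) (2 3)
Cycle lengths: 2, 2
Order = lcm(2, 2) = 2

ord(σ) = 2


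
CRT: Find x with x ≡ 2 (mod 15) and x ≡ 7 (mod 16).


m₁ = 15, m₂ = 16, gcd = 1, so CRT applies. M = m₁·m₂ = 240
Let M₁ = M/m₁ = 16, M₂ = M/m₂ = 15
Find y₁ ≡ M₁⁻¹ (mod m₁): 16⁻¹ ≡ 1 (mod 15)
Find y₂ ≡ M₂⁻¹ (mod m₂): 15⁻¹ ≡ 15 (mod 16)
x = a₁·M₁·y₁ + a₂·M₂·y₂ = 2·16·1 + 7·15·15 = 1607
Reduce mod 240: x ≡ 167
Check: 167 mod 15 = 2 ✓, 167 mod 16 = 7 ✓

x ≡ 167 (mod 240)


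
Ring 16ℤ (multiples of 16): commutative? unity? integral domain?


16ℤ is a commutative ring under +,× but has no multiplicative identity (1 ∉ 16ℤ); it has no zero divisors, but without unity it is not an integral domain
Commutative: Yes
Integral domain: No
Has unity: No

16ℤ (multiples of 16): Commutative=Yes, Unity=No


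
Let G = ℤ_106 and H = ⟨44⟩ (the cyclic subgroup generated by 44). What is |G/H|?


|⟨44⟩| = n / gcd(44, 106) = 106 / 2 = 53
H is normal (ℤ_106 is abelian).
|G/H| = |G| / |H| = 106 / 53 = 2

|G/H| = 2


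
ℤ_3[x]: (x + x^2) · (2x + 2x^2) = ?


Expand and collect like terms; reduce coefficients mod 3:
x^0: 0·0 = 0 ≡ 0 (mod 3)
x^1: 0·2 + 1·0 = 0 ≡ 0 (mod 3)
x^2: 0·2 + 1·2 + 1·0 = 2 ≡ 2 (mod 3)
x^3: 1·2 + 1·2 = 4 ≡ 1 (mod 3)
x^4: 1·2 = 2 ≡ 2 (mod 3)
Result: 2x^2 + x^3 + 2x^4

f · g = 2x^2 + x^3 + 2x^4


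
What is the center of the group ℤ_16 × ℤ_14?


Z(G) = {g ∈ G | gx = xg for all x ∈ G}
Direct product of abelian groups is abelian, so Z(G) = G

Z(ℤ_16 × ℤ_14) = ℤ_16 × ℤ_14


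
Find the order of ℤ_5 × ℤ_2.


|A × B| = |A| · |B|
|ℤ_5 × ℤ_2| = 5 × 2 = 10

|ℤ_5 × ℤ_2| = 10


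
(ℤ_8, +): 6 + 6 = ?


Operation: addition mod 8
6 + 6 = (a + b) mod 8 with a = 6, b = 6

6 + 6 = 4


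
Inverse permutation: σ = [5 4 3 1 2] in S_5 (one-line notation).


To find σ⁻¹, swap domain and range:
σ(1) = 5 → σ⁻¹(5) = 1
σ(2) = 4 → σ⁻¹(4) = 2
σ(3) = 3 → σ⁻¹(3) = 3
σ(4) = 1 → σ⁻¹(1) = 4
σ(5) = 2 → σ⁻¹(2) = 5

σ⁻¹ = [4 5 3 2 1]


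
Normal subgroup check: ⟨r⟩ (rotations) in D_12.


H = ⟨r⟩ (rotations) in D_12
The rotation subgroup ⟨r⟩ has index 2 in D_12, so it is normal

Yes, normal subgroup


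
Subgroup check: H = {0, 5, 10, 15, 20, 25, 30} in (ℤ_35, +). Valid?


Subgroup test for H = {0, 5, 10, 15, 20, 25, 30} in (ℤ_35, +):
(1) 0 ∈ H? Yes
(2) Closure: for all a,b ∈ H, (a+b) mod 35 ∈ H? Yes
(3) Inverses: for all a ∈ H, -a mod 35 ∈ H? Yes

Yes, H is a subgroup of ℤ_35


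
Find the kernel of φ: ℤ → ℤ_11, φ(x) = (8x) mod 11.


Kernel = preimage of identity
ker(φ) = {x ∈ ℤ : 8x ≡ 0 (mod 11)}. gcd(8,11) = 1, so 8x ≡ 0 (mod 11) ⟺ x ≡ 0 (mod 11/1 = 11). Hence ker(φ) = 11ℤ

ker(φ) = 11ℤ


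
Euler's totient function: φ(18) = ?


φ(n) = count of k ∈ {1,...,n} with gcd(k,n)=1
Coprimes to 18: {1, 5, 7, 11, 13, 17}
Count: 6

φ(18) = 6


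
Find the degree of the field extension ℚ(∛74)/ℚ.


∛74 has minimal polynomial x³ - 74 (irreducible over ℚ since 74 is not a perfect cube)

[ℚ(∛74)/ℚ] = 3


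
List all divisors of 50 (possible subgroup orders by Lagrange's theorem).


Lagrange's theorem: |H| divides |G|
|G| = 50
Divisors of 50: 1, 2, 5, 10, 25, 50

Possible subgroup orders: {1, 2, 5, 10, 25, 50}


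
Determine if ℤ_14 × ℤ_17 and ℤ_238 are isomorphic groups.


Comparing ℤ_14 × ℤ_17 and ℤ_238:
gcd(14,17) = 1, so ℤ_14 × ℤ_17 ≅ ℤ_238 (CRT)

Yes, ℤ_14 × ℤ_17 ≅ ℤ_238


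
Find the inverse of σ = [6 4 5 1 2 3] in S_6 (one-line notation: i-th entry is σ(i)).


To find σ⁻¹, swap domain and range:
σ(1) = 6 → σ⁻¹(6) = 1
σ(2) = 4 → σ⁻¹(4) = 2
σ(3) = 5 → σ⁻¹(5) = 3
σ(4) = 1 → σ⁻¹(1) = 4
σ(5) = 2 → σ⁻¹(2) = 5
σ(6) = 3 → σ⁻¹(3) = 6

σ⁻¹ = [4 5 6 2 3 1]
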